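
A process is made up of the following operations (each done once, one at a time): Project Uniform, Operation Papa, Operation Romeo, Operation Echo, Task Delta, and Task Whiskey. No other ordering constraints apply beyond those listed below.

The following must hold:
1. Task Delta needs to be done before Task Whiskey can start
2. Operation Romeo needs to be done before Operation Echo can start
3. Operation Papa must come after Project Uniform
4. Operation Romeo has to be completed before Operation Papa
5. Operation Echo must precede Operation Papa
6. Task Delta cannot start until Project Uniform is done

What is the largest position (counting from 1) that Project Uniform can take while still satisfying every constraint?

Following every chain forward from Project Uniform, the operations that must come later are Operation Papa, Task Delta, Task Whiskey — 3 of them.
With 3 mandatory successors out of 6 operations total, the latest slot for Project Uniform is 6−3 = 3, and it's reachable by doing all non-successors before Project Uniform.

3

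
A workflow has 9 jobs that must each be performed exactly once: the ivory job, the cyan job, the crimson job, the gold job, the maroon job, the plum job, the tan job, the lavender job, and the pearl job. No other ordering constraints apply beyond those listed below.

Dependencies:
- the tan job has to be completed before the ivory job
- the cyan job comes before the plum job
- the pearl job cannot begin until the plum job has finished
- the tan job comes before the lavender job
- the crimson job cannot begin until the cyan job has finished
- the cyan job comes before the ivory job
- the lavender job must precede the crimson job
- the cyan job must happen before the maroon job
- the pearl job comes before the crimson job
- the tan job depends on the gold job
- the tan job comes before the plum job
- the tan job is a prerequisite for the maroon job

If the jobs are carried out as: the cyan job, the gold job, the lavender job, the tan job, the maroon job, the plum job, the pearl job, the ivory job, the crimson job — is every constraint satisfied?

No

The sequence places the lavender job ahead of the tan job.
But one of the constraints requires the tan job before the lavender job, so this ordering violates it.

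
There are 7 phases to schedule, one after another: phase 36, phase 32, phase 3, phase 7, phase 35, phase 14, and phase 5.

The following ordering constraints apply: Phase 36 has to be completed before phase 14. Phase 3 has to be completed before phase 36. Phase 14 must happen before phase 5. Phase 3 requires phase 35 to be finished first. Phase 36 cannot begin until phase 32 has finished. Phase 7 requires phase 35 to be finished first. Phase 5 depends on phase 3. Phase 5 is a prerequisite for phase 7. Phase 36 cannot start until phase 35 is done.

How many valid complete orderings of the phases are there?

3

2 phases have no prerequisites (phase 32, phase 35), so any of them could come first.
Systematically extending each partial ordering one phase at a time and counting, there are 3 complete orderings.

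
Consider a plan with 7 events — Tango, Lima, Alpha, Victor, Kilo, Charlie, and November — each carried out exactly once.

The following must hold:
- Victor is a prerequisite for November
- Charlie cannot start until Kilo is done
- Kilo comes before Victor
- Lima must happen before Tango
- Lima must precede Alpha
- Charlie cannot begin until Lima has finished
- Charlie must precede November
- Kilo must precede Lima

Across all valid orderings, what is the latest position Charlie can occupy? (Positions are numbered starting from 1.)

The only event forced after Charlie (directly or by a chain) is November.
With 1 mandatory successor out of 7 events total, the latest slot for Charlie is 7−1 = 6, and it's reachable by doing all non-successors before Charlie.

6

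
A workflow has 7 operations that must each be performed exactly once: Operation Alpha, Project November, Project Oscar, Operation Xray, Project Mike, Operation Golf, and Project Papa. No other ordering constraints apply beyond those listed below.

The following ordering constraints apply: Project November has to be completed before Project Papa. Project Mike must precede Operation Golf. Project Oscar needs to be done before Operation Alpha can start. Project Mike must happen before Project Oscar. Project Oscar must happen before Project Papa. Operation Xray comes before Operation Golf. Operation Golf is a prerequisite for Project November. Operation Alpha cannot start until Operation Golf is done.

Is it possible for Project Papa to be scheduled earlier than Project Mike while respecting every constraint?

No

There is a dependency chain Project Mike → Project Oscar → Project Papa, so Project Papa always comes after Project Mike.
Hence Project Papa can never be scheduled before Project Mike.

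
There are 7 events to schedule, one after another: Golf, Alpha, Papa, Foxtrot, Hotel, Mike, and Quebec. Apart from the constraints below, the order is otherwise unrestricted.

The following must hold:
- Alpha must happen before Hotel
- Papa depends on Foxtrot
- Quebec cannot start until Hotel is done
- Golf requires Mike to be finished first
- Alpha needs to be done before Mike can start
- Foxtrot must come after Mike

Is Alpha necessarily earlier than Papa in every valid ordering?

Chaining the stated constraints: Alpha → Mike → Foxtrot → Papa.
That forces Alpha before Papa in every valid schedule.

Yes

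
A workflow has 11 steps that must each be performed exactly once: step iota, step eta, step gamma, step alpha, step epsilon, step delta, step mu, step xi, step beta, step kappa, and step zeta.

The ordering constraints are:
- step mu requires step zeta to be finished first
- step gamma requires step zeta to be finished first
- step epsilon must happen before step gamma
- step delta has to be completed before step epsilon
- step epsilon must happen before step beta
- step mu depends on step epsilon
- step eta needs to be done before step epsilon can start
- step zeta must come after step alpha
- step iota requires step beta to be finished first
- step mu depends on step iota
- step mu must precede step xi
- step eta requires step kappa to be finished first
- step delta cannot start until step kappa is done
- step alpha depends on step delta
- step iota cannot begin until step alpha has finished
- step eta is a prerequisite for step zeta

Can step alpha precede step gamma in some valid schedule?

Yes

Step alpha is actually forced before step gamma by the constraints, so certainly some valid ordering has step alpha first.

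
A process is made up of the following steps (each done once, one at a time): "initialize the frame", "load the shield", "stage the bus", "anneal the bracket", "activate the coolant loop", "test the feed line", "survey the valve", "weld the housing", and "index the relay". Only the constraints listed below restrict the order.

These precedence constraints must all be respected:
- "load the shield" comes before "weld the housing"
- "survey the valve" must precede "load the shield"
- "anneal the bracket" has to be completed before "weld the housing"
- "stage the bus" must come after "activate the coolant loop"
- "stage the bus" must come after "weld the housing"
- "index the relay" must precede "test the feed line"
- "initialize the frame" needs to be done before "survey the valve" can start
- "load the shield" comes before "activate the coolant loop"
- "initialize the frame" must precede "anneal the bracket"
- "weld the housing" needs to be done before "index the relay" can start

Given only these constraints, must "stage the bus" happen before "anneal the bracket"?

The constraints actually force "anneal the bracket" before "stage the bus" (via "anneal the bracket" → "weld the housing" → "stage the bus"), not the other way around.
So "stage the bus" never precedes "anneal the bracket".

No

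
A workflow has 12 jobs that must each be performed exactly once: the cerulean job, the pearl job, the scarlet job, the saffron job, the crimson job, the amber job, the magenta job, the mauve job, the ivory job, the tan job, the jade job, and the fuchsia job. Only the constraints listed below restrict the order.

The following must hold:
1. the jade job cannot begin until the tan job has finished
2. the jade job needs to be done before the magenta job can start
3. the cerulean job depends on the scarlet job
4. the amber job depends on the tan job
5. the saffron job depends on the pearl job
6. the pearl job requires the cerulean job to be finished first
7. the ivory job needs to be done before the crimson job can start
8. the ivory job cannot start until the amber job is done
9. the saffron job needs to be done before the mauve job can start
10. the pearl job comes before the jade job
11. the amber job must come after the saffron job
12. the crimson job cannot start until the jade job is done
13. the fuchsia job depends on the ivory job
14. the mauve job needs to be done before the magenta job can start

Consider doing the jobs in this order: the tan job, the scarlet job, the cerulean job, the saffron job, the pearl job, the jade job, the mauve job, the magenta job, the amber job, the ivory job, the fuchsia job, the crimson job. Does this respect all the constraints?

Here the pearl job comes after the saffron job.
That contradicts the constraint that the pearl job must precede the saffron job.

No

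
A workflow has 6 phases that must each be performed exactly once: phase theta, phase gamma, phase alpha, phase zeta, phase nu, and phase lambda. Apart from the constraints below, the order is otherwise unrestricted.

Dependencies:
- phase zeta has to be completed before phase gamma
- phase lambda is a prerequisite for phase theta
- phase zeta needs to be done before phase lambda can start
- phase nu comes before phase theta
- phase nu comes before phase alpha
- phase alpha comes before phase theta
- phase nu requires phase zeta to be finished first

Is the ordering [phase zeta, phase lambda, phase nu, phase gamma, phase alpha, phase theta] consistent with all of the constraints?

Going through the constraints one by one, each required predecessor appears earlier in the sequence than its dependent — e.g. phase lambda (position 2) is before phase theta (position 6), as required.

Yes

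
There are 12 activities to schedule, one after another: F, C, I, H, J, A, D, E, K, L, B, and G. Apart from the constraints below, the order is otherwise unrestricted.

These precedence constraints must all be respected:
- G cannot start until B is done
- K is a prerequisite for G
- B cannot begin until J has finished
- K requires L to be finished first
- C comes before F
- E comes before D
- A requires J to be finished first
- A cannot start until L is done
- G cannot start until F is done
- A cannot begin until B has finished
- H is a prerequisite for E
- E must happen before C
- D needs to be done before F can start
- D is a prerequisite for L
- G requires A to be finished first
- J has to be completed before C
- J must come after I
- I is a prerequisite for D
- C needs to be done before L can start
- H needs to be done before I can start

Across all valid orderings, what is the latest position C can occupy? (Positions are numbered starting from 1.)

The activities that are forced after C, directly or by a chain of constraints, are F, A, K, L, G. That's 5 activities.
With 5 mandatory successors out of 12 activities total, the latest slot for C is 12−5 = 7, and it's reachable by doing all non-successors before C.

7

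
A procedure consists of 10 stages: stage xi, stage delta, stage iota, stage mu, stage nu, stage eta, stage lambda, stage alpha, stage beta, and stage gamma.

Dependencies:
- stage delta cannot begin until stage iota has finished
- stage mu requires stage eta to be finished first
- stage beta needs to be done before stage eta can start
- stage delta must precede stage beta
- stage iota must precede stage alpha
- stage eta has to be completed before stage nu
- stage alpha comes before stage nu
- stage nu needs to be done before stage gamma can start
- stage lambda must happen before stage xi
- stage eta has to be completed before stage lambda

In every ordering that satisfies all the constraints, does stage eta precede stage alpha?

Nothing in the constraints links stage eta and stage alpha; they are unordered relative to each other.
There exist valid orderings with stage alpha before stage eta, so stage eta is not required to come first.

No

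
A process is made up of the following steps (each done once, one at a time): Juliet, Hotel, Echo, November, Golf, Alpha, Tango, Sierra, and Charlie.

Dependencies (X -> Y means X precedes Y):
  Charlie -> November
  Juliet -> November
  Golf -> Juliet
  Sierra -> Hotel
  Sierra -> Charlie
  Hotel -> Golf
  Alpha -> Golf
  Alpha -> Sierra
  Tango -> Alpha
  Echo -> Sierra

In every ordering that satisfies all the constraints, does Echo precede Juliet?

Following the dependencies: Echo → Sierra → Hotel → Golf → Juliet.
So Echo must precede Juliet in any valid ordering.

Yes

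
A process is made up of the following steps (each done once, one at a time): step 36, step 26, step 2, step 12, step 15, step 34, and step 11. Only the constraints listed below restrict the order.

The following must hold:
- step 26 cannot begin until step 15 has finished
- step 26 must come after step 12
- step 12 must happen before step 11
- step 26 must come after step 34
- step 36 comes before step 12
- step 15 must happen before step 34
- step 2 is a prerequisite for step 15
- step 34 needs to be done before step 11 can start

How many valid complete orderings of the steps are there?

The steps with no prerequisites are step 36, step 2; any of them can be placed first.
Systematically extending each partial ordering one step at a time and counting, there are 20 complete orderings.

20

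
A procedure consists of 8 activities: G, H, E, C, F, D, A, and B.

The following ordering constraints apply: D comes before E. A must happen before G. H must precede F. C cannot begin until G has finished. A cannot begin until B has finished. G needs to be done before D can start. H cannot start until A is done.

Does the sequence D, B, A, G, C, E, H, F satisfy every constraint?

The sequence places D ahead of G.
But one of the constraints requires G before D, so this ordering violates it.

No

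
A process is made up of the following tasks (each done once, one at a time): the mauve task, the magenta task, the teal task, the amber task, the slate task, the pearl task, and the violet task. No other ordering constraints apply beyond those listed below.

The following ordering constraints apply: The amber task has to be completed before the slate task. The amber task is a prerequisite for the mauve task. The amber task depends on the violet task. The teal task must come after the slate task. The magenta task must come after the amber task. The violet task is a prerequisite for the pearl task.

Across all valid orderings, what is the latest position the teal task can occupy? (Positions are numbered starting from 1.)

7

The teal task has no required successors, so nothing stops it from going last (position 7).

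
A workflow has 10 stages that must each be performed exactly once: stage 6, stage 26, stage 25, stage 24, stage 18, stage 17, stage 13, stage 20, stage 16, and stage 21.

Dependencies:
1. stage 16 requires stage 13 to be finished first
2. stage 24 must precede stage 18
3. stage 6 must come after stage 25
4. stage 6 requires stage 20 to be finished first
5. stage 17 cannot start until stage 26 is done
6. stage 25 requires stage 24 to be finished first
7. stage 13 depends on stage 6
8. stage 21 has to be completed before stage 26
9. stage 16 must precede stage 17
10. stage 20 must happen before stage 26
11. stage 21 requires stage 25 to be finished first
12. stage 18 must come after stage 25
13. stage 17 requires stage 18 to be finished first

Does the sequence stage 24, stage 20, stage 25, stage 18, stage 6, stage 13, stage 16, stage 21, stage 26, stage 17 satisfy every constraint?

Checking each listed constraint against this order: for instance, stage 20 is in position 2 and stage 26 in position 9, so that constraint holds — and the remaining constraints check out the same way.

Yes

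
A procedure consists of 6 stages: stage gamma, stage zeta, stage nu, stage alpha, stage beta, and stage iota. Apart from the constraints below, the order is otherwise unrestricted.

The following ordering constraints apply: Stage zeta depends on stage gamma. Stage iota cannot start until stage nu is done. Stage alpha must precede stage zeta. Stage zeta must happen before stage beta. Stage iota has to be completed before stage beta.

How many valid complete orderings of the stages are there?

The stages with no prerequisites are stage gamma, stage nu, stage alpha; any of them can be placed first.
Counting all ways to extend the partial order to a total order gives 20.

20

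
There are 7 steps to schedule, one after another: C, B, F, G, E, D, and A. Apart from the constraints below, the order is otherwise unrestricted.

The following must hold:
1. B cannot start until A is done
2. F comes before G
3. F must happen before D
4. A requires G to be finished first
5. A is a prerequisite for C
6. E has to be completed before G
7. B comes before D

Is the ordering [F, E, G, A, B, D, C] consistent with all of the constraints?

Going through the constraints one by one, each required predecessor appears earlier in the sequence than its dependent — e.g. F (position 1) is before D (position 6), as required.

Yes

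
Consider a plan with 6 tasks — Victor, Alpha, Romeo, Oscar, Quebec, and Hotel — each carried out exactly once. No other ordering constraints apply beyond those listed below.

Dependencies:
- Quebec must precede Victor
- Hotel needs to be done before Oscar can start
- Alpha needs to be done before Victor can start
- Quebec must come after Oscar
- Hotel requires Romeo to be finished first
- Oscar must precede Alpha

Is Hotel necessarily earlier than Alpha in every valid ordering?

Yes

There is a constraint chain Hotel → Oscar → Alpha.
Hence Hotel necessarily comes before Alpha.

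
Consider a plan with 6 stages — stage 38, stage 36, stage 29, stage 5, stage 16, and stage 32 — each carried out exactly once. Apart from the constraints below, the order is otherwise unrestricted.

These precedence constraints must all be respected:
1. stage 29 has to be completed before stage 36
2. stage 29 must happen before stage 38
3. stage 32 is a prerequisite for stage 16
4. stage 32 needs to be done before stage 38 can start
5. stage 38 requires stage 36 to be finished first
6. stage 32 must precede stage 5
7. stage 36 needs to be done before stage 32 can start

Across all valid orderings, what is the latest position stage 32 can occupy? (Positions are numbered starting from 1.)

Every stage that must follow stage 32 has to come after it. Tracing all chains starting from stage 32, those stages are: stage 38, stage 5, stage 16 — 3 in total.
So at least 3 stages follow stage 32, putting stage 32 no later than position 3. That position is achievable by scheduling everything else first.

3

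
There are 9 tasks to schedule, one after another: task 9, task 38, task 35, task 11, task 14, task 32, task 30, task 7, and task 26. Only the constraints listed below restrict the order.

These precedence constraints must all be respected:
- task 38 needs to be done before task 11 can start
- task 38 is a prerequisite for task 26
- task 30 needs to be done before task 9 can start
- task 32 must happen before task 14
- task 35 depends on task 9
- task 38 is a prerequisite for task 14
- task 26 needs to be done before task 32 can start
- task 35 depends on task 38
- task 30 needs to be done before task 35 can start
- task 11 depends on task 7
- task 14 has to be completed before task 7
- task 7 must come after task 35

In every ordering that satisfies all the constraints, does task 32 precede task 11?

Yes

Chaining the stated constraints: task 32 → task 14 → task 7 → task 11.
Hence task 32 necessarily comes before task 11.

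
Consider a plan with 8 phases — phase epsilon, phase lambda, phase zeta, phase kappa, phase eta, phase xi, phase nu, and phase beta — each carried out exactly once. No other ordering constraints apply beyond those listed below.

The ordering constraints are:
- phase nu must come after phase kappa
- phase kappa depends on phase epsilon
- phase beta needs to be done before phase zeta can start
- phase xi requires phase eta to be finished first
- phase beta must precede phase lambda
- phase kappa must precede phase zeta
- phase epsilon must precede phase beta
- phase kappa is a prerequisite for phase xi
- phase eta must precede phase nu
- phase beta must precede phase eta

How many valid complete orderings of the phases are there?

124

Phase epsilon is the only phase with nothing required before it, so every ordering starts there.
Enumerating by repeatedly choosing an available phase (one whose prerequisites are all placed) gives 124 distinct complete orderings.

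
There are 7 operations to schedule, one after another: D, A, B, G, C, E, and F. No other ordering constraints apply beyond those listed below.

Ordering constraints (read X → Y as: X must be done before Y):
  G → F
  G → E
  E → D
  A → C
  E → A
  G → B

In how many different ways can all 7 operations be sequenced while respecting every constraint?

Only G has no prerequisites, so it must go first.
Enumerating by repeatedly choosing an available operation (one whose prerequisites are all placed) gives 90 distinct complete orderings.

90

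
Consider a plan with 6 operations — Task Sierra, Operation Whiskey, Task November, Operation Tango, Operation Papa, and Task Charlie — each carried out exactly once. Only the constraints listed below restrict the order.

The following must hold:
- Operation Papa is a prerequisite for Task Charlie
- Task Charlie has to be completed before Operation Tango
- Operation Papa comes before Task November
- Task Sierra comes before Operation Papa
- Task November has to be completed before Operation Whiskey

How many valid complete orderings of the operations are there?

6

Task Sierra is the only operation with nothing required before it, so every ordering starts there.
Enumerating by repeatedly choosing an available operation (one whose prerequisites are all placed) gives 6 distinct complete orderings.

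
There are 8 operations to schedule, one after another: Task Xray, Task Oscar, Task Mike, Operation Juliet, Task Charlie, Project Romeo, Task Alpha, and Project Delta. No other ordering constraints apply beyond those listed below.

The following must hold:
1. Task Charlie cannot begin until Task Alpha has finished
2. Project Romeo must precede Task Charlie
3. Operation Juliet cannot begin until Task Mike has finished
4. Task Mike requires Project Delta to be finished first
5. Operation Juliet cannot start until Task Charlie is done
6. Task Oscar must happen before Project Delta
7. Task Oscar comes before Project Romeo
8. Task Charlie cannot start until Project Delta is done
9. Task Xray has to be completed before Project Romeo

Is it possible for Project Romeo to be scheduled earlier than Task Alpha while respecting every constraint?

Yes

Nothing in the constraints forces Task Alpha before Project Romeo — there is no chain from Task Alpha to Project Romeo.
So a valid ordering placing Project Romeo earlier than Task Alpha exists.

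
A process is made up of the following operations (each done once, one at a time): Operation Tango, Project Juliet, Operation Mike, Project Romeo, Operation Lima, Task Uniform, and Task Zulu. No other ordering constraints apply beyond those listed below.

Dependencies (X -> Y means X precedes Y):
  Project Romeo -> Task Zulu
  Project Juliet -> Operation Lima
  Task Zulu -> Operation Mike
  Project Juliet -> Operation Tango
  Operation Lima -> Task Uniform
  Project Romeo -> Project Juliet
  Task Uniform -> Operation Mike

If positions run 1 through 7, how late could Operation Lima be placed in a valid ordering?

The operations that are forced after Operation Lima, directly or by a chain of constraints, are Operation Mike, Task Uniform. That's 2 operations.
So at least 2 operations follow Operation Lima, putting Operation Lima no later than position 5. That position is achievable by scheduling everything else first.

5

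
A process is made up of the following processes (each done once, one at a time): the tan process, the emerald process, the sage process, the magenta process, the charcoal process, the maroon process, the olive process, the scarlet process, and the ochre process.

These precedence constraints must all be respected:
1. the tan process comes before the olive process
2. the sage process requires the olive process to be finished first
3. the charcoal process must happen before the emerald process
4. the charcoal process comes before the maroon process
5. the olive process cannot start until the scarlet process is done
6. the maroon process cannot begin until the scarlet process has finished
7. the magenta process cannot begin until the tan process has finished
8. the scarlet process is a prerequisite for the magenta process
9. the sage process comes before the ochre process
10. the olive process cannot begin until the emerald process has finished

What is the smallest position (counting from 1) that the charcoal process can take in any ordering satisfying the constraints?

1

No constraint forces any other process before the charcoal process, so it can be placed first.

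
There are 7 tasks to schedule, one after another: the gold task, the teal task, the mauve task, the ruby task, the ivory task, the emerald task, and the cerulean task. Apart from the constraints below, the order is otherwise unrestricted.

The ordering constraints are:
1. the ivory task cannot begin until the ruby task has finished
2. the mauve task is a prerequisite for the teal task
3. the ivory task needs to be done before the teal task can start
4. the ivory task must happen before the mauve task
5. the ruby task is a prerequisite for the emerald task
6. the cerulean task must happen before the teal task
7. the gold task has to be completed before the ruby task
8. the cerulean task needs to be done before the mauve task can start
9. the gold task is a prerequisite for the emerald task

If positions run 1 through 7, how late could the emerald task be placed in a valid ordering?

7

The emerald task has no required successors, so nothing stops it from going last (position 7).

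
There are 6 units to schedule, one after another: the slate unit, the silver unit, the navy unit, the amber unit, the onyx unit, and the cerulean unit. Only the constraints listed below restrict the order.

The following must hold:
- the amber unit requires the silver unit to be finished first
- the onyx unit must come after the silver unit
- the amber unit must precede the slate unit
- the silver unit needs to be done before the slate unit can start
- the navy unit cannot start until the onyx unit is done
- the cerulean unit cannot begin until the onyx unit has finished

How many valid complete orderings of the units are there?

20

The silver unit is the only unit with nothing required before it, so every ordering starts there.
Systematically extending each partial ordering one unit at a time and counting, there are 20 complete orderings.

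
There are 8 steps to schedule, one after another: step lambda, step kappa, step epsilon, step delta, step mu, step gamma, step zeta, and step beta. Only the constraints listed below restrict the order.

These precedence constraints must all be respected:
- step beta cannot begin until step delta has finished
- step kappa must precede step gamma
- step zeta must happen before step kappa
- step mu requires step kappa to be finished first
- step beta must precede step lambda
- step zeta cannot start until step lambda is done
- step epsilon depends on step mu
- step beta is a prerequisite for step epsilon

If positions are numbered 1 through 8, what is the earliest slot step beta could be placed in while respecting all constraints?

2

Working backwards through the constraints from step beta, its only required predecessor is step delta.
With 1 mandatory predecessor, the earliest step beta can sit is position 1+1 = 2, and placing just that one first achieves it.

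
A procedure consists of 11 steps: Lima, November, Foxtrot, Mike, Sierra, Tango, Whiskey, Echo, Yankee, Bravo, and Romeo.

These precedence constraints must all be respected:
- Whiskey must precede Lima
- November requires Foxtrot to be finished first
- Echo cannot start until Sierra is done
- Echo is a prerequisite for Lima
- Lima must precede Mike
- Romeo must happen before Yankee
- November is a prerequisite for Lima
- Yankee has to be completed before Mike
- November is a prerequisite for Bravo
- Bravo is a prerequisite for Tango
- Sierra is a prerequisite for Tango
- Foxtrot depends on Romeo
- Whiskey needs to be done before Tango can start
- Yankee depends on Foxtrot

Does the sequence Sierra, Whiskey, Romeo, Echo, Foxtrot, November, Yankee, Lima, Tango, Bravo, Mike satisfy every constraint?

The sequence places Tango ahead of Bravo.
Since Bravo is required before Tango, the ordering is invalid.

No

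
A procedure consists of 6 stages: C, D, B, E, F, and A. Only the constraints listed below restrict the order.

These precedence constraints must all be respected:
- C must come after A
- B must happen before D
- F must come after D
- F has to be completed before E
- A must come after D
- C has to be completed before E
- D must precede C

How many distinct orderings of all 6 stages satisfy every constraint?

B is the only stage with nothing required before it, so every ordering starts there.
Enumerating by repeatedly choosing an available stage (one whose prerequisites are all placed) gives 3 distinct complete orderings.

3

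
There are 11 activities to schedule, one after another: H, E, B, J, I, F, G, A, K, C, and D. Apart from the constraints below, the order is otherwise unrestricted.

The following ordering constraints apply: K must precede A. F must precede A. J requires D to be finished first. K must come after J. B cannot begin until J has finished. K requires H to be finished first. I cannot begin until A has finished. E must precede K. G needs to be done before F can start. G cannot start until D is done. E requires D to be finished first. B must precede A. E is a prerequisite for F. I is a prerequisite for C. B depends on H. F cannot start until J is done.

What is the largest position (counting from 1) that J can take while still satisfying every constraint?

Following every chain forward from J, the activities that must come later are B, I, F, A, K, C — 6 of them.
With 6 mandatory successors out of 11 activities total, the latest slot for J is 11−6 = 5, and it's reachable by doing all non-successors before J.

5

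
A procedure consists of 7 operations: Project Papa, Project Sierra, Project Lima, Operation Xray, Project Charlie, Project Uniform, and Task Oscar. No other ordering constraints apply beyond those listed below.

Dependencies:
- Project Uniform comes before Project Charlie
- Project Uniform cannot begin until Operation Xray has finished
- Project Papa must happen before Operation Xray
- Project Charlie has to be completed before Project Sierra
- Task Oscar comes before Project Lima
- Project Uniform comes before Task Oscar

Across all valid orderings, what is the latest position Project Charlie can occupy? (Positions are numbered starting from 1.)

The only operation forced after Project Charlie (directly or by a chain) is Project Sierra.
With 1 mandatory successor out of 7 operations total, the latest slot for Project Charlie is 7−1 = 6, and it's reachable by doing all non-successors before Project Charlie.

6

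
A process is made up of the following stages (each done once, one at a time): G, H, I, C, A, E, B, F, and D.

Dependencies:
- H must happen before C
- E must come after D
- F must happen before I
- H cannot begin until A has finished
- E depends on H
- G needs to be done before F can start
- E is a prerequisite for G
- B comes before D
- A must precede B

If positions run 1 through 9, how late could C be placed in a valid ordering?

9

Nothing depends on C, so it can be the final stage, position 9.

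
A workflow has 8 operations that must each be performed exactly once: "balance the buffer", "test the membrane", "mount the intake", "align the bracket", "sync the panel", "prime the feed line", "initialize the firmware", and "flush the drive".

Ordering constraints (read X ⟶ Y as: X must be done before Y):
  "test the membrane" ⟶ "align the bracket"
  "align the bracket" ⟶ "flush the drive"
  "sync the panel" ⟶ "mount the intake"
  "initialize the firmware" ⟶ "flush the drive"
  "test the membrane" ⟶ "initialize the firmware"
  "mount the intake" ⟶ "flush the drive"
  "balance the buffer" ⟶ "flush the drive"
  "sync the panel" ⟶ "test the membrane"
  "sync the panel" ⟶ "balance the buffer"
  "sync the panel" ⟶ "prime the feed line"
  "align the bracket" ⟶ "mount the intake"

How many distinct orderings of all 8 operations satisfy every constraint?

Only "sync the panel" has no prerequisites, so it must go first.
Enumerating by repeatedly choosing an available operation (one whose prerequisites are all placed) gives 105 distinct complete orderings.

105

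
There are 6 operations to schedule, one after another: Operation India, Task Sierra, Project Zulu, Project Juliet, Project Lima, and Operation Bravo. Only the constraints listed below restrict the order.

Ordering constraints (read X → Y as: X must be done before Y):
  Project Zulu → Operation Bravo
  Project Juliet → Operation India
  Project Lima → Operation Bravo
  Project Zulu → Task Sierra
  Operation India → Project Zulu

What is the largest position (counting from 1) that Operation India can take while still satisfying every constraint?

3

The operations that are forced after Operation India, directly or by a chain of constraints, are Task Sierra, Project Zulu, Operation Bravo. That's 3 operations.
So at least 3 operations follow Operation India, putting Operation India no later than position 3. That position is achievable by scheduling everything else first.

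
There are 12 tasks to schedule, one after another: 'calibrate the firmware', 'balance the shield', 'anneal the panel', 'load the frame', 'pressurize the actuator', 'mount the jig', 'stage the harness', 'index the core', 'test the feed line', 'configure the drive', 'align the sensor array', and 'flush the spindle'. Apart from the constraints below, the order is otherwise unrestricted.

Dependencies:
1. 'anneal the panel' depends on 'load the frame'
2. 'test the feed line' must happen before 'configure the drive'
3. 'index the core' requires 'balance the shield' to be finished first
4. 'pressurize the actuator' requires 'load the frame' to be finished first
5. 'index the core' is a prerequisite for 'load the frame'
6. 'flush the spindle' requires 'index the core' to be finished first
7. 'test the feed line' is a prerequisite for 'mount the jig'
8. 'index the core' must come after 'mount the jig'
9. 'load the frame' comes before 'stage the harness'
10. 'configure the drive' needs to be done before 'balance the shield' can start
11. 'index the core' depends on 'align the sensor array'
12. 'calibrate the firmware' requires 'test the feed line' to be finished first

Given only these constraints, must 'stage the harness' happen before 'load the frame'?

In fact the dependencies run the other way: 'load the frame' → 'stage the harness'.
So 'stage the harness' never precedes 'load the frame'.

No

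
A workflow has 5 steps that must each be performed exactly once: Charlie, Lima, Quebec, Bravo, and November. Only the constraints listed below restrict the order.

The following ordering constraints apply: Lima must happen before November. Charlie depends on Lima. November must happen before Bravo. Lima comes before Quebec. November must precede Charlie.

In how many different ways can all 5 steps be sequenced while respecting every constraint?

8

Only Lima has no prerequisites, so it must go first.
Counting all ways to extend the partial order to a total order gives 8.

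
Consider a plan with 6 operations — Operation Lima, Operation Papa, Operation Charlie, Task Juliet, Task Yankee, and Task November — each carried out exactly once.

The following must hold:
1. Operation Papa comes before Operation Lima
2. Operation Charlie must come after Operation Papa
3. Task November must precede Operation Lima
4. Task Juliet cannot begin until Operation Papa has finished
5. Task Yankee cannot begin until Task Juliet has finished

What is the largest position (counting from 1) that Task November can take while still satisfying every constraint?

The only operation forced after Task November (directly or by a chain) is Operation Lima.
So at least 1 operation follows Task November, putting Task November no later than position 5. That position is achievable by scheduling everything else first.

5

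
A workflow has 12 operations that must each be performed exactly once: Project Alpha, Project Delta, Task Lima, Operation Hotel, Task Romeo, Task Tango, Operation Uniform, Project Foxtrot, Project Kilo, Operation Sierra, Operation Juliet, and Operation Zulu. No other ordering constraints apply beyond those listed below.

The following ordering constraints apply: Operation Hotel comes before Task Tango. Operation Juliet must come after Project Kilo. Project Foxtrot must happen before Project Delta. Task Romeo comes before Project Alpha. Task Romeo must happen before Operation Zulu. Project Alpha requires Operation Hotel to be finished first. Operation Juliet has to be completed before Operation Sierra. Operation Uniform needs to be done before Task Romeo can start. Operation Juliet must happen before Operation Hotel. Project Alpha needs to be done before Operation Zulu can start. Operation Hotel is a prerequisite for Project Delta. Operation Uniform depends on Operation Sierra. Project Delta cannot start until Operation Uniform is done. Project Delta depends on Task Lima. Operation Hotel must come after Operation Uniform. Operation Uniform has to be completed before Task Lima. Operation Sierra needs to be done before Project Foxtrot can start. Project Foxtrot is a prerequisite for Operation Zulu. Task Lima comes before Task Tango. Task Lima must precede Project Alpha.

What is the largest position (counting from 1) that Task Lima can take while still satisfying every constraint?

8

The operations that are forced after Task Lima, directly or by a chain of constraints, are Project Alpha, Project Delta, Task Tango, Operation Zulu. That's 4 operations.
With 4 mandatory successors out of 12 operations total, the latest slot for Task Lima is 12−4 = 8, and it's reachable by doing all non-successors before Task Lima.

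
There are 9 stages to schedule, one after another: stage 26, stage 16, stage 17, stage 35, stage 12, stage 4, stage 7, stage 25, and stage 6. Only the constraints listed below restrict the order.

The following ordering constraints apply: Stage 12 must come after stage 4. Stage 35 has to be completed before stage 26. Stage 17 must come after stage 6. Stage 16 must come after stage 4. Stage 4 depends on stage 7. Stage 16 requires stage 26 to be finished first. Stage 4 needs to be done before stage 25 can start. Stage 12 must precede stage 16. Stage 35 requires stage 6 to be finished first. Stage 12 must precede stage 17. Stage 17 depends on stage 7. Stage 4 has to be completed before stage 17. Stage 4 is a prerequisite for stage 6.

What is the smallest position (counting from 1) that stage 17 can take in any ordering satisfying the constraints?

Every stage that must precede stage 17 has to come before it. Tracing all chains that end at stage 17, those stages are: stage 12, stage 4, stage 7, stage 6 — 4 in total.
With 4 mandatory predecessors, the earliest stage 17 can sit is position 4+1 = 5, and placing just those 4 first achieves it.

5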